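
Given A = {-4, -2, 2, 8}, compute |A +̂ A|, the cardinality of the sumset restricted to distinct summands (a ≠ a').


Restricted sumset: A +̂ A = {a + a' : a ∈ A, a' ∈ A, a ≠ a'}.
Equivalently, take A + A and drop any sum 2a that is achievable ONLY as a + a for a ∈ A (i.e. sums representable only with equal summands).
Enumerate pairs (a, a') with a < a' (symmetric, so each unordered pair gives one sum; this covers all a ≠ a'):
  -4 + -2 = -6
  -4 + 2 = -2
  -4 + 8 = 4
  -2 + 2 = 0
  -2 + 8 = 6
  2 + 8 = 10
Collected distinct sums: {-6, -2, 0, 4, 6, 10}
|A +̂ A| = 6
(Reference bound: |A +̂ A| ≥ 2|A| - 3 for |A| ≥ 2, with |A| = 4 giving ≥ 5.)

|A +̂ A| = 6


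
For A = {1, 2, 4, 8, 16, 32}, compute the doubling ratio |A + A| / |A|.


|A| = 6.
Compute A + A by enumerating all 36 pairs.
A + A = {2, 3, 4, 5, 6, 8, 9, 10, 12, 16, 17, 18, 20, 24, 32, 33, 34, 36, 40, 48, 64}, so |A + A| = 21.
K = |A + A| / |A| = 21/6 = 7/2 ≈ 3.5000.
Reference: AP of size 6 gives K = 11/6 ≈ 1.8333; a fully generic set of size 6 gives K ≈ 3.5000.

|A| = 6, |A + A| = 21, K = 21/6 = 7/2.


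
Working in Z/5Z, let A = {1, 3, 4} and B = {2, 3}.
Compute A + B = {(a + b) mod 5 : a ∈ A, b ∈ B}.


Work in Z/5Z: reduce every sum a + b modulo 5.
Enumerate all 6 pairs:
a = 1: 1+2=3, 1+3=4
a = 3: 3+2=0, 3+3=1
a = 4: 4+2=1, 4+3=2
Distinct residues collected: {0, 1, 2, 3, 4}
|A + B| = 5 (out of 5 total residues).

A + B = {0, 1, 2, 3, 4}


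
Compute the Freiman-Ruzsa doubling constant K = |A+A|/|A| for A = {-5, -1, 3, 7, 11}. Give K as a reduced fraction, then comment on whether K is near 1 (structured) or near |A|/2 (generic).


|A| = 5.
Compute A + A by enumerating all 25 pairs.
A + A = {-10, -6, -2, 2, 6, 10, 14, 18, 22}, so |A + A| = 9.
K = |A + A| / |A| = 9/5 (already in lowest terms) ≈ 1.8000.
Reference: AP of size 5 gives K = 9/5 ≈ 1.8000; a fully generic set of size 5 gives K ≈ 3.0000.

|A| = 5, |A + A| = 9, K = 9/5.


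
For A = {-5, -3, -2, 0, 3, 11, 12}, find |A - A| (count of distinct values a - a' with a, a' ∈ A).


A - A = {a - a' : a, a' ∈ A}; |A| = 7.
Bounds: 2|A|-1 ≤ |A - A| ≤ |A|² - |A| + 1, i.e. 13 ≤ |A - A| ≤ 43.
Note: 0 ∈ A - A always (from a - a). The set is symmetric: if d ∈ A - A then -d ∈ A - A.
Enumerate nonzero differences d = a - a' with a > a' (then include -d):
Positive differences: {1, 2, 3, 5, 6, 8, 9, 11, 12, 13, 14, 15, 16, 17}
Full difference set: {0} ∪ (positive diffs) ∪ (negative diffs).
|A - A| = 1 + 2·14 = 29 (matches direct enumeration: 29).

|A - A| = 29


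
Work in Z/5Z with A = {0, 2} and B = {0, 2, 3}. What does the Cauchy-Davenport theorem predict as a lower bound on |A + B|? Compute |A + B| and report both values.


Cauchy-Davenport: |A + B| ≥ min(p, |A| + |B| - 1) for A, B nonempty in Z/pZ.
|A| = 2, |B| = 3, p = 5.
CD lower bound = min(5, 2 + 3 - 1) = min(5, 4) = 4.
Compute A + B mod 5 directly:
a = 0: 0+0=0, 0+2=2, 0+3=3
a = 2: 2+0=2, 2+2=4, 2+3=0
A + B = {0, 2, 3, 4}, so |A + B| = 4.
Verify: 4 ≥ 4? Yes ✓.

CD lower bound = 4, actual |A + B| = 4.


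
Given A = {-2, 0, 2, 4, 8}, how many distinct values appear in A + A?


A + A = {a + a' : a, a' ∈ A}; |A| = 5.
General bounds: 2|A| - 1 ≤ |A + A| ≤ |A|(|A|+1)/2, i.e. 9 ≤ |A + A| ≤ 15.
Lower bound 2|A|-1 is attained iff A is an arithmetic progression.
Enumerate sums a + a' for a ≤ a' (symmetric, so this suffices):
a = -2: -2+-2=-4, -2+0=-2, -2+2=0, -2+4=2, -2+8=6
a = 0: 0+0=0, 0+2=2, 0+4=4, 0+8=8
a = 2: 2+2=4, 2+4=6, 2+8=10
a = 4: 4+4=8, 4+8=12
a = 8: 8+8=16
Distinct sums: {-4, -2, 0, 2, 4, 6, 8, 10, 12, 16}
|A + A| = 10

|A + A| = 10


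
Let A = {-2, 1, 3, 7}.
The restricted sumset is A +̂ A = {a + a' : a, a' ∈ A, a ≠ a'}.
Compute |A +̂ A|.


Restricted sumset: A +̂ A = {a + a' : a ∈ A, a' ∈ A, a ≠ a'}.
Equivalently, take A + A and drop any sum 2a that is achievable ONLY as a + a for a ∈ A (i.e. sums representable only with equal summands).
Enumerate pairs (a, a') with a < a' (symmetric, so each unordered pair gives one sum; this covers all a ≠ a'):
  -2 + 1 = -1
  -2 + 3 = 1
  -2 + 7 = 5
  1 + 3 = 4
  1 + 7 = 8
  3 + 7 = 10
Collected distinct sums: {-1, 1, 4, 5, 8, 10}
|A +̂ A| = 6
(Reference bound: |A +̂ A| ≥ 2|A| - 3 for |A| ≥ 2, with |A| = 4 giving ≥ 5.)

|A +̂ A| = 6


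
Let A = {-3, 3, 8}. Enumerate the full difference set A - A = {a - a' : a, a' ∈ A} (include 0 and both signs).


A - A = {a - a' : a, a' ∈ A}.
Compute a - a' for each ordered pair (a, a'):
a = -3: -3--3=0, -3-3=-6, -3-8=-11
a = 3: 3--3=6, 3-3=0, 3-8=-5
a = 8: 8--3=11, 8-3=5, 8-8=0
Collecting distinct values (and noting 0 appears from a-a):
A - A = {-11, -6, -5, 0, 5, 6, 11}
|A - A| = 7

A - A = {-11, -6, -5, 0, 5, 6, 11}


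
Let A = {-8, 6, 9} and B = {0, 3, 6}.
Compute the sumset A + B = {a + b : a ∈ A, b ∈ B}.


A + B = {a + b : a ∈ A, b ∈ B}.
Enumerate all |A|·|B| = 3·3 = 9 pairs (a, b) and collect distinct sums.
a = -8: -8+0=-8, -8+3=-5, -8+6=-2
a = 6: 6+0=6, 6+3=9, 6+6=12
a = 9: 9+0=9, 9+3=12, 9+6=15
Collecting distinct sums: A + B = {-8, -5, -2, 6, 9, 12, 15}
|A + B| = 7

A + B = {-8, -5, -2, 6, 9, 12, 15}


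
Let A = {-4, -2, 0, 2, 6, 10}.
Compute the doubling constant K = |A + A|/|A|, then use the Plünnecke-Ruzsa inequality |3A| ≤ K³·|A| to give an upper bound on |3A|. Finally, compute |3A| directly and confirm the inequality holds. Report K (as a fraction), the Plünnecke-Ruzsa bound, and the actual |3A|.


|A| = 6.
Step 1: Compute A + A by enumerating all 36 pairs.
A + A = {-8, -6, -4, -2, 0, 2, 4, 6, 8, 10, 12, 16, 20}, so |A + A| = 13.
Step 2: Doubling constant K = |A + A|/|A| = 13/6 = 13/6 ≈ 2.1667.
Step 3: Plünnecke-Ruzsa gives |3A| ≤ K³·|A| = (2.1667)³ · 6 ≈ 61.0278.
Step 4: Compute 3A = A + A + A directly by enumerating all triples (a,b,c) ∈ A³; |3A| = 20.
Step 5: Check 20 ≤ 61.0278? Yes ✓.

K = 13/6, Plünnecke-Ruzsa bound K³|A| ≈ 61.0278, |3A| = 20, inequality holds.


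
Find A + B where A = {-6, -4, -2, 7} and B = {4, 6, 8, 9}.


A + B = {a + b : a ∈ A, b ∈ B}.
Enumerate all |A|·|B| = 4·4 = 16 pairs (a, b) and collect distinct sums.
a = -6: -6+4=-2, -6+6=0, -6+8=2, -6+9=3
a = -4: -4+4=0, -4+6=2, -4+8=4, -4+9=5
a = -2: -2+4=2, -2+6=4, -2+8=6, -2+9=7
a = 7: 7+4=11, 7+6=13, 7+8=15, 7+9=16
Collecting distinct sums: A + B = {-2, 0, 2, 3, 4, 5, 6, 7, 11, 13, 15, 16}
|A + B| = 12

A + B = {-2, 0, 2, 3, 4, 5, 6, 7, 11, 13, 15, 16}


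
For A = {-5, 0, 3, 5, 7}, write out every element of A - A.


A - A = {a - a' : a, a' ∈ A}.
Compute a - a' for each ordered pair (a, a'):
a = -5: -5--5=0, -5-0=-5, -5-3=-8, -5-5=-10, -5-7=-12
a = 0: 0--5=5, 0-0=0, 0-3=-3, 0-5=-5, 0-7=-7
a = 3: 3--5=8, 3-0=3, 3-3=0, 3-5=-2, 3-7=-4
a = 5: 5--5=10, 5-0=5, 5-3=2, 5-5=0, 5-7=-2
a = 7: 7--5=12, 7-0=7, 7-3=4, 7-5=2, 7-7=0
Collecting distinct values (and noting 0 appears from a-a):
A - A = {-12, -10, -8, -7, -5, -4, -3, -2, 0, 2, 3, 4, 5, 7, 8, 10, 12}
|A - A| = 17

A - A = {-12, -10, -8, -7, -5, -4, -3, -2, 0, 2, 3, 4, 5, 7, 8, 10, 12}


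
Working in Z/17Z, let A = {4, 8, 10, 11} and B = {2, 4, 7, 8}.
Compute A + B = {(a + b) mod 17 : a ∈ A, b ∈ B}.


Work in Z/17Z: reduce every sum a + b modulo 17.
Enumerate all 16 pairs:
a = 4: 4+2=6, 4+4=8, 4+7=11, 4+8=12
a = 8: 8+2=10, 8+4=12, 8+7=15, 8+8=16
a = 10: 10+2=12, 10+4=14, 10+7=0, 10+8=1
a = 11: 11+2=13, 11+4=15, 11+7=1, 11+8=2
Distinct residues collected: {0, 1, 2, 6, 8, 10, 11, 12, 13, 14, 15, 16}
|A + B| = 12 (out of 17 total residues).

A + B = {0, 1, 2, 6, 8, 10, 11, 12, 13, 14, 15, 16}


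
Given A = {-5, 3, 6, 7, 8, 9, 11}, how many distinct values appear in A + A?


A + A = {a + a' : a, a' ∈ A}; |A| = 7.
General bounds: 2|A| - 1 ≤ |A + A| ≤ |A|(|A|+1)/2, i.e. 13 ≤ |A + A| ≤ 28.
Lower bound 2|A|-1 is attained iff A is an arithmetic progression.
Enumerate sums a + a' for a ≤ a' (symmetric, so this suffices):
a = -5: -5+-5=-10, -5+3=-2, -5+6=1, -5+7=2, -5+8=3, -5+9=4, -5+11=6
a = 3: 3+3=6, 3+6=9, 3+7=10, 3+8=11, 3+9=12, 3+11=14
a = 6: 6+6=12, 6+7=13, 6+8=14, 6+9=15, 6+11=17
a = 7: 7+7=14, 7+8=15, 7+9=16, 7+11=18
a = 8: 8+8=16, 8+9=17, 8+11=19
a = 9: 9+9=18, 9+11=20
a = 11: 11+11=22
Distinct sums: {-10, -2, 1, 2, 3, 4, 6, 9, 10, 11, 12, 13, 14, 15, 16, 17, 18, 19, 20, 22}
|A + A| = 20

|A + A| = 20


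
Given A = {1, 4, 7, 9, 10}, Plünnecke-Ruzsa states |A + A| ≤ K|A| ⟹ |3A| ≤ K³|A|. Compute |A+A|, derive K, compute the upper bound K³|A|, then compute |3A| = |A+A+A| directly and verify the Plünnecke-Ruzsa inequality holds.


|A| = 5.
Step 1: Compute A + A by enumerating all 25 pairs.
A + A = {2, 5, 8, 10, 11, 13, 14, 16, 17, 18, 19, 20}, so |A + A| = 12.
Step 2: Doubling constant K = |A + A|/|A| = 12/5 = 12/5 ≈ 2.4000.
Step 3: Plünnecke-Ruzsa gives |3A| ≤ K³·|A| = (2.4000)³ · 5 ≈ 69.1200.
Step 4: Compute 3A = A + A + A directly by enumerating all triples (a,b,c) ∈ A³; |3A| = 21.
Step 5: Check 21 ≤ 69.1200? Yes ✓.

K = 12/5, Plünnecke-Ruzsa bound K³|A| ≈ 69.1200, |3A| = 21, inequality holds.


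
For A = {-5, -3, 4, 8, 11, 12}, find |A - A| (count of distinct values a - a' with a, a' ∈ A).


A - A = {a - a' : a, a' ∈ A}; |A| = 6.
Bounds: 2|A|-1 ≤ |A - A| ≤ |A|² - |A| + 1, i.e. 11 ≤ |A - A| ≤ 31.
Note: 0 ∈ A - A always (from a - a). The set is symmetric: if d ∈ A - A then -d ∈ A - A.
Enumerate nonzero differences d = a - a' with a > a' (then include -d):
Positive differences: {1, 2, 3, 4, 7, 8, 9, 11, 13, 14, 15, 16, 17}
Full difference set: {0} ∪ (positive diffs) ∪ (negative diffs).
|A - A| = 1 + 2·13 = 27 (matches direct enumeration: 27).

|A - A| = 27


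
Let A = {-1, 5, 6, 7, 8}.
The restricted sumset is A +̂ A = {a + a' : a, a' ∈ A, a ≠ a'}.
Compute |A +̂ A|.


Restricted sumset: A +̂ A = {a + a' : a ∈ A, a' ∈ A, a ≠ a'}.
Equivalently, take A + A and drop any sum 2a that is achievable ONLY as a + a for a ∈ A (i.e. sums representable only with equal summands).
Enumerate pairs (a, a') with a < a' (symmetric, so each unordered pair gives one sum; this covers all a ≠ a'):
  -1 + 5 = 4
  -1 + 6 = 5
  -1 + 7 = 6
  -1 + 8 = 7
  5 + 6 = 11
  5 + 7 = 12
  5 + 8 = 13
  6 + 7 = 13
  6 + 8 = 14
  7 + 8 = 15
Collected distinct sums: {4, 5, 6, 7, 11, 12, 13, 14, 15}
|A +̂ A| = 9
(Reference bound: |A +̂ A| ≥ 2|A| - 3 for |A| ≥ 2, with |A| = 5 giving ≥ 7.)

|A +̂ A| = 9


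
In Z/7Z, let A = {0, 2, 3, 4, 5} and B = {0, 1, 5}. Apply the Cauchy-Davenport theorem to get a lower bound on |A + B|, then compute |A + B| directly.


Cauchy-Davenport: |A + B| ≥ min(p, |A| + |B| - 1) for A, B nonempty in Z/pZ.
|A| = 5, |B| = 3, p = 7.
CD lower bound = min(7, 5 + 3 - 1) = min(7, 7) = 7.
Compute A + B mod 7 directly:
a = 0: 0+0=0, 0+1=1, 0+5=5
a = 2: 2+0=2, 2+1=3, 2+5=0
a = 3: 3+0=3, 3+1=4, 3+5=1
a = 4: 4+0=4, 4+1=5, 4+5=2
a = 5: 5+0=5, 5+1=6, 5+5=3
A + B = {0, 1, 2, 3, 4, 5, 6}, so |A + B| = 7.
Verify: 7 ≥ 7? Yes ✓.

CD lower bound = 7, actual |A + B| = 7.


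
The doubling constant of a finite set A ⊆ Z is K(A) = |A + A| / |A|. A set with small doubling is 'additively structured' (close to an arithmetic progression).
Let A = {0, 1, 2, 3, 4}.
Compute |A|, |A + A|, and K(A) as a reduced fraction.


|A| = 5.
Compute A + A by enumerating all 25 pairs.
A + A = {0, 1, 2, 3, 4, 5, 6, 7, 8}, so |A + A| = 9.
K = |A + A| / |A| = 9/5 (already in lowest terms) ≈ 1.8000.
Reference: AP of size 5 gives K = 9/5 ≈ 1.8000; a fully generic set of size 5 gives K ≈ 3.0000.

|A| = 5, |A + A| = 9, K = 9/5.


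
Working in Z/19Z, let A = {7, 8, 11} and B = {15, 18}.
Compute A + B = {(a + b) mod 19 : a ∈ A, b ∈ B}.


Work in Z/19Z: reduce every sum a + b modulo 19.
Enumerate all 6 pairs:
a = 7: 7+15=3, 7+18=6
a = 8: 8+15=4, 8+18=7
a = 11: 11+15=7, 11+18=10
Distinct residues collected: {3, 4, 6, 7, 10}
|A + B| = 5 (out of 19 total residues).

A + B = {3, 4, 6, 7, 10}


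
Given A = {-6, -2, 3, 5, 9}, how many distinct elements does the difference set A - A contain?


A - A = {a - a' : a, a' ∈ A}; |A| = 5.
Bounds: 2|A|-1 ≤ |A - A| ≤ |A|² - |A| + 1, i.e. 9 ≤ |A - A| ≤ 21.
Note: 0 ∈ A - A always (from a - a). The set is symmetric: if d ∈ A - A then -d ∈ A - A.
Enumerate nonzero differences d = a - a' with a > a' (then include -d):
Positive differences: {2, 4, 5, 6, 7, 9, 11, 15}
Full difference set: {0} ∪ (positive diffs) ∪ (negative diffs).
|A - A| = 1 + 2·8 = 17 (matches direct enumeration: 17).

|A - A| = 17


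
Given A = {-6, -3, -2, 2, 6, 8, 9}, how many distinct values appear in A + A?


A + A = {a + a' : a, a' ∈ A}; |A| = 7.
General bounds: 2|A| - 1 ≤ |A + A| ≤ |A|(|A|+1)/2, i.e. 13 ≤ |A + A| ≤ 28.
Lower bound 2|A|-1 is attained iff A is an arithmetic progression.
Enumerate sums a + a' for a ≤ a' (symmetric, so this suffices):
a = -6: -6+-6=-12, -6+-3=-9, -6+-2=-8, -6+2=-4, -6+6=0, -6+8=2, -6+9=3
a = -3: -3+-3=-6, -3+-2=-5, -3+2=-1, -3+6=3, -3+8=5, -3+9=6
a = -2: -2+-2=-4, -2+2=0, -2+6=4, -2+8=6, -2+9=7
a = 2: 2+2=4, 2+6=8, 2+8=10, 2+9=11
a = 6: 6+6=12, 6+8=14, 6+9=15
a = 8: 8+8=16, 8+9=17
a = 9: 9+9=18
Distinct sums: {-12, -9, -8, -6, -5, -4, -1, 0, 2, 3, 4, 5, 6, 7, 8, 10, 11, 12, 14, 15, 16, 17, 18}
|A + A| = 23

|A + A| = 23


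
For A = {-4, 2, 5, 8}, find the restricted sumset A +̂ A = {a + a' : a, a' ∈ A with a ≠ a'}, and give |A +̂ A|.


Restricted sumset: A +̂ A = {a + a' : a ∈ A, a' ∈ A, a ≠ a'}.
Equivalently, take A + A and drop any sum 2a that is achievable ONLY as a + a for a ∈ A (i.e. sums representable only with equal summands).
Enumerate pairs (a, a') with a < a' (symmetric, so each unordered pair gives one sum; this covers all a ≠ a'):
  -4 + 2 = -2
  -4 + 5 = 1
  -4 + 8 = 4
  2 + 5 = 7
  2 + 8 = 10
  5 + 8 = 13
Collected distinct sums: {-2, 1, 4, 7, 10, 13}
|A +̂ A| = 6
(Reference bound: |A +̂ A| ≥ 2|A| - 3 for |A| ≥ 2, with |A| = 4 giving ≥ 5.)

|A +̂ A| = 6


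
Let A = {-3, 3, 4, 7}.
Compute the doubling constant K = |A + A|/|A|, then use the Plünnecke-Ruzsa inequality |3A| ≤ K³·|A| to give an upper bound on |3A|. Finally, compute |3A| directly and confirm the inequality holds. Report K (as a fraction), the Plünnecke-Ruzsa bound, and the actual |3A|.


|A| = 4.
Step 1: Compute A + A by enumerating all 16 pairs.
A + A = {-6, 0, 1, 4, 6, 7, 8, 10, 11, 14}, so |A + A| = 10.
Step 2: Doubling constant K = |A + A|/|A| = 10/4 = 10/4 ≈ 2.5000.
Step 3: Plünnecke-Ruzsa gives |3A| ≤ K³·|A| = (2.5000)³ · 4 ≈ 62.5000.
Step 4: Compute 3A = A + A + A directly by enumerating all triples (a,b,c) ∈ A³; |3A| = 19.
Step 5: Check 19 ≤ 62.5000? Yes ✓.

K = 10/4, Plünnecke-Ruzsa bound K³|A| ≈ 62.5000, |3A| = 19, inequality holds.


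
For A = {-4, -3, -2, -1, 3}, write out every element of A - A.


A - A = {a - a' : a, a' ∈ A}.
Compute a - a' for each ordered pair (a, a'):
a = -4: -4--4=0, -4--3=-1, -4--2=-2, -4--1=-3, -4-3=-7
a = -3: -3--4=1, -3--3=0, -3--2=-1, -3--1=-2, -3-3=-6
a = -2: -2--4=2, -2--3=1, -2--2=0, -2--1=-1, -2-3=-5
a = -1: -1--4=3, -1--3=2, -1--2=1, -1--1=0, -1-3=-4
a = 3: 3--4=7, 3--3=6, 3--2=5, 3--1=4, 3-3=0
Collecting distinct values (and noting 0 appears from a-a):
A - A = {-7, -6, -5, -4, -3, -2, -1, 0, 1, 2, 3, 4, 5, 6, 7}
|A - A| = 15

A - A = {-7, -6, -5, -4, -3, -2, -1, 0, 1, 2, 3, 4, 5, 6, 7}


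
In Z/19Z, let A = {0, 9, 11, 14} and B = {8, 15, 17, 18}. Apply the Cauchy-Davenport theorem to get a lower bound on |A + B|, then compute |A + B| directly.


Cauchy-Davenport: |A + B| ≥ min(p, |A| + |B| - 1) for A, B nonempty in Z/pZ.
|A| = 4, |B| = 4, p = 19.
CD lower bound = min(19, 4 + 4 - 1) = min(19, 7) = 7.
Compute A + B mod 19 directly:
a = 0: 0+8=8, 0+15=15, 0+17=17, 0+18=18
a = 9: 9+8=17, 9+15=5, 9+17=7, 9+18=8
a = 11: 11+8=0, 11+15=7, 11+17=9, 11+18=10
a = 14: 14+8=3, 14+15=10, 14+17=12, 14+18=13
A + B = {0, 3, 5, 7, 8, 9, 10, 12, 13, 15, 17, 18}, so |A + B| = 12.
Verify: 12 ≥ 7? Yes ✓.

CD lower bound = 7, actual |A + B| = 12.


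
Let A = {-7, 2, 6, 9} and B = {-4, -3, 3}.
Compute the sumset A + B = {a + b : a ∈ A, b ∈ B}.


A + B = {a + b : a ∈ A, b ∈ B}.
Enumerate all |A|·|B| = 4·3 = 12 pairs (a, b) and collect distinct sums.
a = -7: -7+-4=-11, -7+-3=-10, -7+3=-4
a = 2: 2+-4=-2, 2+-3=-1, 2+3=5
a = 6: 6+-4=2, 6+-3=3, 6+3=9
a = 9: 9+-4=5, 9+-3=6, 9+3=12
Collecting distinct sums: A + B = {-11, -10, -4, -2, -1, 2, 3, 5, 6, 9, 12}
|A + B| = 11

A + B = {-11, -10, -4, -2, -1, 2, 3, 5, 6, 9, 12}


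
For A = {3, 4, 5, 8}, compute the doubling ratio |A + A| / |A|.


|A| = 4.
Compute A + A by enumerating all 16 pairs.
A + A = {6, 7, 8, 9, 10, 11, 12, 13, 16}, so |A + A| = 9.
K = |A + A| / |A| = 9/4 (already in lowest terms) ≈ 2.2500.
Reference: AP of size 4 gives K = 7/4 ≈ 1.7500; a fully generic set of size 4 gives K ≈ 2.5000.

|A| = 4, |A + A| = 9, K = 9/4.


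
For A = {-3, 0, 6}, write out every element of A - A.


A - A = {a - a' : a, a' ∈ A}.
Compute a - a' for each ordered pair (a, a'):
a = -3: -3--3=0, -3-0=-3, -3-6=-9
a = 0: 0--3=3, 0-0=0, 0-6=-6
a = 6: 6--3=9, 6-0=6, 6-6=0
Collecting distinct values (and noting 0 appears from a-a):
A - A = {-9, -6, -3, 0, 3, 6, 9}
|A - A| = 7

A - A = {-9, -6, -3, 0, 3, 6, 9}


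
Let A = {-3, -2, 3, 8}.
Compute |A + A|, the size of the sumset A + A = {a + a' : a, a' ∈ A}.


A + A = {a + a' : a, a' ∈ A}; |A| = 4.
General bounds: 2|A| - 1 ≤ |A + A| ≤ |A|(|A|+1)/2, i.e. 7 ≤ |A + A| ≤ 10.
Lower bound 2|A|-1 is attained iff A is an arithmetic progression.
Enumerate sums a + a' for a ≤ a' (symmetric, so this suffices):
a = -3: -3+-3=-6, -3+-2=-5, -3+3=0, -3+8=5
a = -2: -2+-2=-4, -2+3=1, -2+8=6
a = 3: 3+3=6, 3+8=11
a = 8: 8+8=16
Distinct sums: {-6, -5, -4, 0, 1, 5, 6, 11, 16}
|A + A| = 9

|A + A| = 9


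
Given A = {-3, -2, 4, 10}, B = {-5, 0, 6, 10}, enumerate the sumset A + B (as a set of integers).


A + B = {a + b : a ∈ A, b ∈ B}.
Enumerate all |A|·|B| = 4·4 = 16 pairs (a, b) and collect distinct sums.
a = -3: -3+-5=-8, -3+0=-3, -3+6=3, -3+10=7
a = -2: -2+-5=-7, -2+0=-2, -2+6=4, -2+10=8
a = 4: 4+-5=-1, 4+0=4, 4+6=10, 4+10=14
a = 10: 10+-5=5, 10+0=10, 10+6=16, 10+10=20
Collecting distinct sums: A + B = {-8, -7, -3, -2, -1, 3, 4, 5, 7, 8, 10, 14, 16, 20}
|A + B| = 14

A + B = {-8, -7, -3, -2, -1, 3, 4, 5, 7, 8, 10, 14, 16, 20}


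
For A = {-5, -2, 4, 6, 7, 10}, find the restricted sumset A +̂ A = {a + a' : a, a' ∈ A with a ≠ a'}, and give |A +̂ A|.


Restricted sumset: A +̂ A = {a + a' : a ∈ A, a' ∈ A, a ≠ a'}.
Equivalently, take A + A and drop any sum 2a that is achievable ONLY as a + a for a ∈ A (i.e. sums representable only with equal summands).
Enumerate pairs (a, a') with a < a' (symmetric, so each unordered pair gives one sum; this covers all a ≠ a'):
  -5 + -2 = -7
  -5 + 4 = -1
  -5 + 6 = 1
  -5 + 7 = 2
  -5 + 10 = 5
  -2 + 4 = 2
  -2 + 6 = 4
  -2 + 7 = 5
  -2 + 10 = 8
  4 + 6 = 10
  4 + 7 = 11
  4 + 10 = 14
  6 + 7 = 13
  6 + 10 = 16
  7 + 10 = 17
Collected distinct sums: {-7, -1, 1, 2, 4, 5, 8, 10, 11, 13, 14, 16, 17}
|A +̂ A| = 13
(Reference bound: |A +̂ A| ≥ 2|A| - 3 for |A| ≥ 2, with |A| = 6 giving ≥ 9.)

|A +̂ A| = 13


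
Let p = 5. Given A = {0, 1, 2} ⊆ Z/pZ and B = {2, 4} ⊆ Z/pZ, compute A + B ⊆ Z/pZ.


Work in Z/5Z: reduce every sum a + b modulo 5.
Enumerate all 6 pairs:
a = 0: 0+2=2, 0+4=4
a = 1: 1+2=3, 1+4=0
a = 2: 2+2=4, 2+4=1
Distinct residues collected: {0, 1, 2, 3, 4}
|A + B| = 5 (out of 5 total residues).

A + B = {0, 1, 2, 3, 4}


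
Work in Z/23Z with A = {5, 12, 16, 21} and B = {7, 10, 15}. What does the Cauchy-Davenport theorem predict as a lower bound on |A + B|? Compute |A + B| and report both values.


Cauchy-Davenport: |A + B| ≥ min(p, |A| + |B| - 1) for A, B nonempty in Z/pZ.
|A| = 4, |B| = 3, p = 23.
CD lower bound = min(23, 4 + 3 - 1) = min(23, 6) = 6.
Compute A + B mod 23 directly:
a = 5: 5+7=12, 5+10=15, 5+15=20
a = 12: 12+7=19, 12+10=22, 12+15=4
a = 16: 16+7=0, 16+10=3, 16+15=8
a = 21: 21+7=5, 21+10=8, 21+15=13
A + B = {0, 3, 4, 5, 8, 12, 13, 15, 19, 20, 22}, so |A + B| = 11.
Verify: 11 ≥ 6? Yes ✓.

CD lower bound = 6, actual |A + B| = 11.


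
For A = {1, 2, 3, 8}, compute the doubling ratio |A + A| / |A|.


|A| = 4.
Compute A + A by enumerating all 16 pairs.
A + A = {2, 3, 4, 5, 6, 9, 10, 11, 16}, so |A + A| = 9.
K = |A + A| / |A| = 9/4 (already in lowest terms) ≈ 2.2500.
Reference: AP of size 4 gives K = 7/4 ≈ 1.7500; a fully generic set of size 4 gives K ≈ 2.5000.

|A| = 4, |A + A| = 9, K = 9/4.


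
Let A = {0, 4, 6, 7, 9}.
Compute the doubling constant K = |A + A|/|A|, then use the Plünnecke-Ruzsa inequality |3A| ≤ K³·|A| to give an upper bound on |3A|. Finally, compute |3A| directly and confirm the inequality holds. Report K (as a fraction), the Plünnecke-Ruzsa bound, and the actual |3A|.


|A| = 5.
Step 1: Compute A + A by enumerating all 25 pairs.
A + A = {0, 4, 6, 7, 8, 9, 10, 11, 12, 13, 14, 15, 16, 18}, so |A + A| = 14.
Step 2: Doubling constant K = |A + A|/|A| = 14/5 = 14/5 ≈ 2.8000.
Step 3: Plünnecke-Ruzsa gives |3A| ≤ K³·|A| = (2.8000)³ · 5 ≈ 109.7600.
Step 4: Compute 3A = A + A + A directly by enumerating all triples (a,b,c) ∈ A³; |3A| = 23.
Step 5: Check 23 ≤ 109.7600? Yes ✓.

K = 14/5, Plünnecke-Ruzsa bound K³|A| ≈ 109.7600, |3A| = 23, inequality holds.


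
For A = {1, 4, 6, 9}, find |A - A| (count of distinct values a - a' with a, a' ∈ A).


A - A = {a - a' : a, a' ∈ A}; |A| = 4.
Bounds: 2|A|-1 ≤ |A - A| ≤ |A|² - |A| + 1, i.e. 7 ≤ |A - A| ≤ 13.
Note: 0 ∈ A - A always (from a - a). The set is symmetric: if d ∈ A - A then -d ∈ A - A.
Enumerate nonzero differences d = a - a' with a > a' (then include -d):
Positive differences: {2, 3, 5, 8}
Full difference set: {0} ∪ (positive diffs) ∪ (negative diffs).
|A - A| = 1 + 2·4 = 9 (matches direct enumeration: 9).

|A - A| = 9


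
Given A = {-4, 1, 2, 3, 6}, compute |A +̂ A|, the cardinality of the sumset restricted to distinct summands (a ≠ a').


Restricted sumset: A +̂ A = {a + a' : a ∈ A, a' ∈ A, a ≠ a'}.
Equivalently, take A + A and drop any sum 2a that is achievable ONLY as a + a for a ∈ A (i.e. sums representable only with equal summands).
Enumerate pairs (a, a') with a < a' (symmetric, so each unordered pair gives one sum; this covers all a ≠ a'):
  -4 + 1 = -3
  -4 + 2 = -2
  -4 + 3 = -1
  -4 + 6 = 2
  1 + 2 = 3
  1 + 3 = 4
  1 + 6 = 7
  2 + 3 = 5
  2 + 6 = 8
  3 + 6 = 9
Collected distinct sums: {-3, -2, -1, 2, 3, 4, 5, 7, 8, 9}
|A +̂ A| = 10
(Reference bound: |A +̂ A| ≥ 2|A| - 3 for |A| ≥ 2, with |A| = 5 giving ≥ 7.)

|A +̂ A| = 10


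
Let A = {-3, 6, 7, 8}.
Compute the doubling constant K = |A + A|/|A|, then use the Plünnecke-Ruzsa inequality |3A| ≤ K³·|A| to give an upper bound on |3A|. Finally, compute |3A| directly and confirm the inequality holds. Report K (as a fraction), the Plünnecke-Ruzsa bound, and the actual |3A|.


|A| = 4.
Step 1: Compute A + A by enumerating all 16 pairs.
A + A = {-6, 3, 4, 5, 12, 13, 14, 15, 16}, so |A + A| = 9.
Step 2: Doubling constant K = |A + A|/|A| = 9/4 = 9/4 ≈ 2.2500.
Step 3: Plünnecke-Ruzsa gives |3A| ≤ K³·|A| = (2.2500)³ · 4 ≈ 45.5625.
Step 4: Compute 3A = A + A + A directly by enumerating all triples (a,b,c) ∈ A³; |3A| = 16.
Step 5: Check 16 ≤ 45.5625? Yes ✓.

K = 9/4, Plünnecke-Ruzsa bound K³|A| ≈ 45.5625, |3A| = 16, inequality holds.


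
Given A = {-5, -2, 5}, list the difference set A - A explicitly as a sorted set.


A - A = {a - a' : a, a' ∈ A}.
Compute a - a' for each ordered pair (a, a'):
a = -5: -5--5=0, -5--2=-3, -5-5=-10
a = -2: -2--5=3, -2--2=0, -2-5=-7
a = 5: 5--5=10, 5--2=7, 5-5=0
Collecting distinct values (and noting 0 appears from a-a):
A - A = {-10, -7, -3, 0, 3, 7, 10}
|A - A| = 7

A - A = {-10, -7, -3, 0, 3, 7, 10}


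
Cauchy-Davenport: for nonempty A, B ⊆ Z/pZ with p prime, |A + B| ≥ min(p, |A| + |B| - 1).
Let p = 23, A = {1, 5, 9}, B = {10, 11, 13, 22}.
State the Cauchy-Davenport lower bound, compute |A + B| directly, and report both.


Cauchy-Davenport: |A + B| ≥ min(p, |A| + |B| - 1) for A, B nonempty in Z/pZ.
|A| = 3, |B| = 4, p = 23.
CD lower bound = min(23, 3 + 4 - 1) = min(23, 6) = 6.
Compute A + B mod 23 directly:
a = 1: 1+10=11, 1+11=12, 1+13=14, 1+22=0
a = 5: 5+10=15, 5+11=16, 5+13=18, 5+22=4
a = 9: 9+10=19, 9+11=20, 9+13=22, 9+22=8
A + B = {0, 4, 8, 11, 12, 14, 15, 16, 18, 19, 20, 22}, so |A + B| = 12.
Verify: 12 ≥ 6? Yes ✓.

CD lower bound = 6, actual |A + B| = 12.


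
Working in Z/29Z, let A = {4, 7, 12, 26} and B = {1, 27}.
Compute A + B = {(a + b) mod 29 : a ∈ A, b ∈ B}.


Work in Z/29Z: reduce every sum a + b modulo 29.
Enumerate all 8 pairs:
a = 4: 4+1=5, 4+27=2
a = 7: 7+1=8, 7+27=5
a = 12: 12+1=13, 12+27=10
a = 26: 26+1=27, 26+27=24
Distinct residues collected: {2, 5, 8, 10, 13, 24, 27}
|A + B| = 7 (out of 29 total residues).

A + B = {2, 5, 8, 10, 13, 24, 27}


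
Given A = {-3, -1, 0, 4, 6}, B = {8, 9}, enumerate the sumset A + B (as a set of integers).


A + B = {a + b : a ∈ A, b ∈ B}.
Enumerate all |A|·|B| = 5·2 = 10 pairs (a, b) and collect distinct sums.
a = -3: -3+8=5, -3+9=6
a = -1: -1+8=7, -1+9=8
a = 0: 0+8=8, 0+9=9
a = 4: 4+8=12, 4+9=13
a = 6: 6+8=14, 6+9=15
Collecting distinct sums: A + B = {5, 6, 7, 8, 9, 12, 13, 14, 15}
|A + B| = 9

A + B = {5, 6, 7, 8, 9, 12, 13, 14, 15}


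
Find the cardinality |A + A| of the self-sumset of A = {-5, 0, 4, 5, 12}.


A + A = {a + a' : a, a' ∈ A}; |A| = 5.
General bounds: 2|A| - 1 ≤ |A + A| ≤ |A|(|A|+1)/2, i.e. 9 ≤ |A + A| ≤ 15.
Lower bound 2|A|-1 is attained iff A is an arithmetic progression.
Enumerate sums a + a' for a ≤ a' (symmetric, so this suffices):
a = -5: -5+-5=-10, -5+0=-5, -5+4=-1, -5+5=0, -5+12=7
a = 0: 0+0=0, 0+4=4, 0+5=5, 0+12=12
a = 4: 4+4=8, 4+5=9, 4+12=16
a = 5: 5+5=10, 5+12=17
a = 12: 12+12=24
Distinct sums: {-10, -5, -1, 0, 4, 5, 7, 8, 9, 10, 12, 16, 17, 24}
|A + A| = 14

|A + A| = 14


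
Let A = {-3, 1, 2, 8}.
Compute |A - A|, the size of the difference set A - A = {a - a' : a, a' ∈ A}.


A - A = {a - a' : a, a' ∈ A}; |A| = 4.
Bounds: 2|A|-1 ≤ |A - A| ≤ |A|² - |A| + 1, i.e. 7 ≤ |A - A| ≤ 13.
Note: 0 ∈ A - A always (from a - a). The set is symmetric: if d ∈ A - A then -d ∈ A - A.
Enumerate nonzero differences d = a - a' with a > a' (then include -d):
Positive differences: {1, 4, 5, 6, 7, 11}
Full difference set: {0} ∪ (positive diffs) ∪ (negative diffs).
|A - A| = 1 + 2·6 = 13 (matches direct enumeration: 13).

|A - A| = 13


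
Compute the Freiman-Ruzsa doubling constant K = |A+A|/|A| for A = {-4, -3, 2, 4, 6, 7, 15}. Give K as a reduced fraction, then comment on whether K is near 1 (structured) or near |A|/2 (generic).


|A| = 7.
Compute A + A by enumerating all 49 pairs.
A + A = {-8, -7, -6, -2, -1, 0, 1, 2, 3, 4, 6, 8, 9, 10, 11, 12, 13, 14, 17, 19, 21, 22, 30}, so |A + A| = 23.
K = |A + A| / |A| = 23/7 (already in lowest terms) ≈ 3.2857.
Reference: AP of size 7 gives K = 13/7 ≈ 1.8571; a fully generic set of size 7 gives K ≈ 4.0000.

|A| = 7, |A + A| = 23, K = 23/7.


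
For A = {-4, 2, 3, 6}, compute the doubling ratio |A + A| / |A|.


|A| = 4.
Compute A + A by enumerating all 16 pairs.
A + A = {-8, -2, -1, 2, 4, 5, 6, 8, 9, 12}, so |A + A| = 10.
K = |A + A| / |A| = 10/4 = 5/2 ≈ 2.5000.
Reference: AP of size 4 gives K = 7/4 ≈ 1.7500; a fully generic set of size 4 gives K ≈ 2.5000.

|A| = 4, |A + A| = 10, K = 10/4 = 5/2.


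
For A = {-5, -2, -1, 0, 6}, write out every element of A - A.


A - A = {a - a' : a, a' ∈ A}.
Compute a - a' for each ordered pair (a, a'):
a = -5: -5--5=0, -5--2=-3, -5--1=-4, -5-0=-5, -5-6=-11
a = -2: -2--5=3, -2--2=0, -2--1=-1, -2-0=-2, -2-6=-8
a = -1: -1--5=4, -1--2=1, -1--1=0, -1-0=-1, -1-6=-7
a = 0: 0--5=5, 0--2=2, 0--1=1, 0-0=0, 0-6=-6
a = 6: 6--5=11, 6--2=8, 6--1=7, 6-0=6, 6-6=0
Collecting distinct values (and noting 0 appears from a-a):
A - A = {-11, -8, -7, -6, -5, -4, -3, -2, -1, 0, 1, 2, 3, 4, 5, 6, 7, 8, 11}
|A - A| = 19

A - A = {-11, -8, -7, -6, -5, -4, -3, -2, -1, 0, 1, 2, 3, 4, 5, 6, 7, 8, 11}


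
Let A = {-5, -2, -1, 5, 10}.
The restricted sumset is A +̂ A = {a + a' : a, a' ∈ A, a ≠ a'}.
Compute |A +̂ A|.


Restricted sumset: A +̂ A = {a + a' : a ∈ A, a' ∈ A, a ≠ a'}.
Equivalently, take A + A and drop any sum 2a that is achievable ONLY as a + a for a ∈ A (i.e. sums representable only with equal summands).
Enumerate pairs (a, a') with a < a' (symmetric, so each unordered pair gives one sum; this covers all a ≠ a'):
  -5 + -2 = -7
  -5 + -1 = -6
  -5 + 5 = 0
  -5 + 10 = 5
  -2 + -1 = -3
  -2 + 5 = 3
  -2 + 10 = 8
  -1 + 5 = 4
  -1 + 10 = 9
  5 + 10 = 15
Collected distinct sums: {-7, -6, -3, 0, 3, 4, 5, 8, 9, 15}
|A +̂ A| = 10
(Reference bound: |A +̂ A| ≥ 2|A| - 3 for |A| ≥ 2, with |A| = 5 giving ≥ 7.)

|A +̂ A| = 10


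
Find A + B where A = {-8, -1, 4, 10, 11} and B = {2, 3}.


A + B = {a + b : a ∈ A, b ∈ B}.
Enumerate all |A|·|B| = 5·2 = 10 pairs (a, b) and collect distinct sums.
a = -8: -8+2=-6, -8+3=-5
a = -1: -1+2=1, -1+3=2
a = 4: 4+2=6, 4+3=7
a = 10: 10+2=12, 10+3=13
a = 11: 11+2=13, 11+3=14
Collecting distinct sums: A + B = {-6, -5, 1, 2, 6, 7, 12, 13, 14}
|A + B| = 9

A + B = {-6, -5, 1, 2, 6, 7, 12, 13, 14}


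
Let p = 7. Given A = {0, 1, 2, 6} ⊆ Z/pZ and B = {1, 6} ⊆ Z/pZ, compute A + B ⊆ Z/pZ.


Work in Z/7Z: reduce every sum a + b modulo 7.
Enumerate all 8 pairs:
a = 0: 0+1=1, 0+6=6
a = 1: 1+1=2, 1+6=0
a = 2: 2+1=3, 2+6=1
a = 6: 6+1=0, 6+6=5
Distinct residues collected: {0, 1, 2, 3, 5, 6}
|A + B| = 6 (out of 7 total residues).

A + B = {0, 1, 2, 3, 5, 6}


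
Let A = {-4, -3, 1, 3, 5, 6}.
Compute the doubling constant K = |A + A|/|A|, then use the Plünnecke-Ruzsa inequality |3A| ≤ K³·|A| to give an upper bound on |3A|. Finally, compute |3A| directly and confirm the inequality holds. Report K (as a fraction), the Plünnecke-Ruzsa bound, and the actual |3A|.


|A| = 6.
Step 1: Compute A + A by enumerating all 36 pairs.
A + A = {-8, -7, -6, -3, -2, -1, 0, 1, 2, 3, 4, 6, 7, 8, 9, 10, 11, 12}, so |A + A| = 18.
Step 2: Doubling constant K = |A + A|/|A| = 18/6 = 18/6 ≈ 3.0000.
Step 3: Plünnecke-Ruzsa gives |3A| ≤ K³·|A| = (3.0000)³ · 6 ≈ 162.0000.
Step 4: Compute 3A = A + A + A directly by enumerating all triples (a,b,c) ∈ A³; |3A| = 30.
Step 5: Check 30 ≤ 162.0000? Yes ✓.

K = 18/6, Plünnecke-Ruzsa bound K³|A| ≈ 162.0000, |3A| = 30, inequality holds.


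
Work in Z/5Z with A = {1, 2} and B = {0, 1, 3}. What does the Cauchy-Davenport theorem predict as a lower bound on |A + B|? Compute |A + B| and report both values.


Cauchy-Davenport: |A + B| ≥ min(p, |A| + |B| - 1) for A, B nonempty in Z/pZ.
|A| = 2, |B| = 3, p = 5.
CD lower bound = min(5, 2 + 3 - 1) = min(5, 4) = 4.
Compute A + B mod 5 directly:
a = 1: 1+0=1, 1+1=2, 1+3=4
a = 2: 2+0=2, 2+1=3, 2+3=0
A + B = {0, 1, 2, 3, 4}, so |A + B| = 5.
Verify: 5 ≥ 4? Yes ✓.

CD lower bound = 4, actual |A + B| = 5.


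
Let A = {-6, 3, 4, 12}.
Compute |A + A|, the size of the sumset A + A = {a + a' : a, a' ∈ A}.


A + A = {a + a' : a, a' ∈ A}; |A| = 4.
General bounds: 2|A| - 1 ≤ |A + A| ≤ |A|(|A|+1)/2, i.e. 7 ≤ |A + A| ≤ 10.
Lower bound 2|A|-1 is attained iff A is an arithmetic progression.
Enumerate sums a + a' for a ≤ a' (symmetric, so this suffices):
a = -6: -6+-6=-12, -6+3=-3, -6+4=-2, -6+12=6
a = 3: 3+3=6, 3+4=7, 3+12=15
a = 4: 4+4=8, 4+12=16
a = 12: 12+12=24
Distinct sums: {-12, -3, -2, 6, 7, 8, 15, 16, 24}
|A + A| = 9

|A + A| = 9


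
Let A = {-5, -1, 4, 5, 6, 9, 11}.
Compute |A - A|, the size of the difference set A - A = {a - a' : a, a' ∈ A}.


A - A = {a - a' : a, a' ∈ A}; |A| = 7.
Bounds: 2|A|-1 ≤ |A - A| ≤ |A|² - |A| + 1, i.e. 13 ≤ |A - A| ≤ 43.
Note: 0 ∈ A - A always (from a - a). The set is symmetric: if d ∈ A - A then -d ∈ A - A.
Enumerate nonzero differences d = a - a' with a > a' (then include -d):
Positive differences: {1, 2, 3, 4, 5, 6, 7, 9, 10, 11, 12, 14, 16}
Full difference set: {0} ∪ (positive diffs) ∪ (negative diffs).
|A - A| = 1 + 2·13 = 27 (matches direct enumeration: 27).

|A - A| = 27


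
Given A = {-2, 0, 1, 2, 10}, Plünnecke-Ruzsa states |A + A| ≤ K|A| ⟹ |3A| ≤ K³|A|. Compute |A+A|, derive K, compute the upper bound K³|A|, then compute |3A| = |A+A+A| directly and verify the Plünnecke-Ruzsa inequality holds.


|A| = 5.
Step 1: Compute A + A by enumerating all 25 pairs.
A + A = {-4, -2, -1, 0, 1, 2, 3, 4, 8, 10, 11, 12, 20}, so |A + A| = 13.
Step 2: Doubling constant K = |A + A|/|A| = 13/5 = 13/5 ≈ 2.6000.
Step 3: Plünnecke-Ruzsa gives |3A| ≤ K³·|A| = (2.6000)³ · 5 ≈ 87.8800.
Step 4: Compute 3A = A + A + A directly by enumerating all triples (a,b,c) ∈ A³; |3A| = 24.
Step 5: Check 24 ≤ 87.8800? Yes ✓.

K = 13/5, Plünnecke-Ruzsa bound K³|A| ≈ 87.8800, |3A| = 24, inequality holds.


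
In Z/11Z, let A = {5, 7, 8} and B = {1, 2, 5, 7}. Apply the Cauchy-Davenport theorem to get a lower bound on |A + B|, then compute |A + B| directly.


Cauchy-Davenport: |A + B| ≥ min(p, |A| + |B| - 1) for A, B nonempty in Z/pZ.
|A| = 3, |B| = 4, p = 11.
CD lower bound = min(11, 3 + 4 - 1) = min(11, 6) = 6.
Compute A + B mod 11 directly:
a = 5: 5+1=6, 5+2=7, 5+5=10, 5+7=1
a = 7: 7+1=8, 7+2=9, 7+5=1, 7+7=3
a = 8: 8+1=9, 8+2=10, 8+5=2, 8+7=4
A + B = {1, 2, 3, 4, 6, 7, 8, 9, 10}, so |A + B| = 9.
Verify: 9 ≥ 6? Yes ✓.

CD lower bound = 6, actual |A + B| = 9.


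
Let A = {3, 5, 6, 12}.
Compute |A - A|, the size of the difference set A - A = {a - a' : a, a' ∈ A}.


A - A = {a - a' : a, a' ∈ A}; |A| = 4.
Bounds: 2|A|-1 ≤ |A - A| ≤ |A|² - |A| + 1, i.e. 7 ≤ |A - A| ≤ 13.
Note: 0 ∈ A - A always (from a - a). The set is symmetric: if d ∈ A - A then -d ∈ A - A.
Enumerate nonzero differences d = a - a' with a > a' (then include -d):
Positive differences: {1, 2, 3, 6, 7, 9}
Full difference set: {0} ∪ (positive diffs) ∪ (negative diffs).
|A - A| = 1 + 2·6 = 13 (matches direct enumeration: 13).

|A - A| = 13


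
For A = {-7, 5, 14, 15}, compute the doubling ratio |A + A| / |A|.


|A| = 4.
Compute A + A by enumerating all 16 pairs.
A + A = {-14, -2, 7, 8, 10, 19, 20, 28, 29, 30}, so |A + A| = 10.
K = |A + A| / |A| = 10/4 = 5/2 ≈ 2.5000.
Reference: AP of size 4 gives K = 7/4 ≈ 1.7500; a fully generic set of size 4 gives K ≈ 2.5000.

|A| = 4, |A + A| = 10, K = 10/4 = 5/2.


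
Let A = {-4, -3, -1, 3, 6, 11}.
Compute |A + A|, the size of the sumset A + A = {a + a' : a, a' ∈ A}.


A + A = {a + a' : a, a' ∈ A}; |A| = 6.
General bounds: 2|A| - 1 ≤ |A + A| ≤ |A|(|A|+1)/2, i.e. 11 ≤ |A + A| ≤ 21.
Lower bound 2|A|-1 is attained iff A is an arithmetic progression.
Enumerate sums a + a' for a ≤ a' (symmetric, so this suffices):
a = -4: -4+-4=-8, -4+-3=-7, -4+-1=-5, -4+3=-1, -4+6=2, -4+11=7
a = -3: -3+-3=-6, -3+-1=-4, -3+3=0, -3+6=3, -3+11=8
a = -1: -1+-1=-2, -1+3=2, -1+6=5, -1+11=10
a = 3: 3+3=6, 3+6=9, 3+11=14
a = 6: 6+6=12, 6+11=17
a = 11: 11+11=22
Distinct sums: {-8, -7, -6, -5, -4, -2, -1, 0, 2, 3, 5, 6, 7, 8, 9, 10, 12, 14, 17, 22}
|A + A| = 20

|A + A| = 20


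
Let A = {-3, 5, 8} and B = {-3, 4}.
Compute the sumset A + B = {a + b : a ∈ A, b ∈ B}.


A + B = {a + b : a ∈ A, b ∈ B}.
Enumerate all |A|·|B| = 3·2 = 6 pairs (a, b) and collect distinct sums.
a = -3: -3+-3=-6, -3+4=1
a = 5: 5+-3=2, 5+4=9
a = 8: 8+-3=5, 8+4=12
Collecting distinct sums: A + B = {-6, 1, 2, 5, 9, 12}
|A + B| = 6

A + B = {-6, 1, 2, 5, 9, 12}


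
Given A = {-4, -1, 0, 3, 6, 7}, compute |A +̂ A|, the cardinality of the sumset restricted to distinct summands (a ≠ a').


Restricted sumset: A +̂ A = {a + a' : a ∈ A, a' ∈ A, a ≠ a'}.
Equivalently, take A + A and drop any sum 2a that is achievable ONLY as a + a for a ∈ A (i.e. sums representable only with equal summands).
Enumerate pairs (a, a') with a < a' (symmetric, so each unordered pair gives one sum; this covers all a ≠ a'):
  -4 + -1 = -5
  -4 + 0 = -4
  -4 + 3 = -1
  -4 + 6 = 2
  -4 + 7 = 3
  -1 + 0 = -1
  -1 + 3 = 2
  -1 + 6 = 5
  -1 + 7 = 6
  0 + 3 = 3
  0 + 6 = 6
  0 + 7 = 7
  3 + 6 = 9
  3 + 7 = 10
  6 + 7 = 13
Collected distinct sums: {-5, -4, -1, 2, 3, 5, 6, 7, 9, 10, 13}
|A +̂ A| = 11
(Reference bound: |A +̂ A| ≥ 2|A| - 3 for |A| ≥ 2, with |A| = 6 giving ≥ 9.)

|A +̂ A| = 11


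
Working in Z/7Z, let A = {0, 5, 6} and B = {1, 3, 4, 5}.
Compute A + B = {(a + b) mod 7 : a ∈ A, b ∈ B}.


Work in Z/7Z: reduce every sum a + b modulo 7.
Enumerate all 12 pairs:
a = 0: 0+1=1, 0+3=3, 0+4=4, 0+5=5
a = 5: 5+1=6, 5+3=1, 5+4=2, 5+5=3
a = 6: 6+1=0, 6+3=2, 6+4=3, 6+5=4
Distinct residues collected: {0, 1, 2, 3, 4, 5, 6}
|A + B| = 7 (out of 7 total residues).

A + B = {0, 1, 2, 3, 4, 5, 6}


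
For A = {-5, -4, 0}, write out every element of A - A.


A - A = {a - a' : a, a' ∈ A}.
Compute a - a' for each ordered pair (a, a'):
a = -5: -5--5=0, -5--4=-1, -5-0=-5
a = -4: -4--5=1, -4--4=0, -4-0=-4
a = 0: 0--5=5, 0--4=4, 0-0=0
Collecting distinct values (and noting 0 appears from a-a):
A - A = {-5, -4, -1, 0, 1, 4, 5}
|A - A| = 7

A - A = {-5, -4, -1, 0, 1, 4, 5}


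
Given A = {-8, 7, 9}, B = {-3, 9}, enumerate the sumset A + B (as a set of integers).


A + B = {a + b : a ∈ A, b ∈ B}.
Enumerate all |A|·|B| = 3·2 = 6 pairs (a, b) and collect distinct sums.
a = -8: -8+-3=-11, -8+9=1
a = 7: 7+-3=4, 7+9=16
a = 9: 9+-3=6, 9+9=18
Collecting distinct sums: A + B = {-11, 1, 4, 6, 16, 18}
|A + B| = 6

A + B = {-11, 1, 4, 6, 16, 18}


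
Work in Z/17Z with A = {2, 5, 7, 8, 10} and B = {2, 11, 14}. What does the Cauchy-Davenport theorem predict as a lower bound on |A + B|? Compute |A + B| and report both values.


Cauchy-Davenport: |A + B| ≥ min(p, |A| + |B| - 1) for A, B nonempty in Z/pZ.
|A| = 5, |B| = 3, p = 17.
CD lower bound = min(17, 5 + 3 - 1) = min(17, 7) = 7.
Compute A + B mod 17 directly:
a = 2: 2+2=4, 2+11=13, 2+14=16
a = 5: 5+2=7, 5+11=16, 5+14=2
a = 7: 7+2=9, 7+11=1, 7+14=4
a = 8: 8+2=10, 8+11=2, 8+14=5
a = 10: 10+2=12, 10+11=4, 10+14=7
A + B = {1, 2, 4, 5, 7, 9, 10, 12, 13, 16}, so |A + B| = 10.
Verify: 10 ≥ 7? Yes ✓.

CD lower bound = 7, actual |A + B| = 10.


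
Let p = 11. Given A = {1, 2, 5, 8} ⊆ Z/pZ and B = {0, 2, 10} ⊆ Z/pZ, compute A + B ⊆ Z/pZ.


Work in Z/11Z: reduce every sum a + b modulo 11.
Enumerate all 12 pairs:
a = 1: 1+0=1, 1+2=3, 1+10=0
a = 2: 2+0=2, 2+2=4, 2+10=1
a = 5: 5+0=5, 5+2=7, 5+10=4
a = 8: 8+0=8, 8+2=10, 8+10=7
Distinct residues collected: {0, 1, 2, 3, 4, 5, 7, 8, 10}
|A + B| = 9 (out of 11 total residues).

A + B = {0, 1, 2, 3, 4, 5, 7, 8, 10}


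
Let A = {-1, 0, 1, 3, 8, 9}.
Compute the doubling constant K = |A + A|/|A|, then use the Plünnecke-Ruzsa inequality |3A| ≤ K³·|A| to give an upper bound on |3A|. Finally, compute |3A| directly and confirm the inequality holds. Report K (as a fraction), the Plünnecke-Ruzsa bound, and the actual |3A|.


|A| = 6.
Step 1: Compute A + A by enumerating all 36 pairs.
A + A = {-2, -1, 0, 1, 2, 3, 4, 6, 7, 8, 9, 10, 11, 12, 16, 17, 18}, so |A + A| = 17.
Step 2: Doubling constant K = |A + A|/|A| = 17/6 = 17/6 ≈ 2.8333.
Step 3: Plünnecke-Ruzsa gives |3A| ≤ K³·|A| = (2.8333)³ · 6 ≈ 136.4722.
Step 4: Compute 3A = A + A + A directly by enumerating all triples (a,b,c) ∈ A³; |3A| = 29.
Step 5: Check 29 ≤ 136.4722? Yes ✓.

K = 17/6, Plünnecke-Ruzsa bound K³|A| ≈ 136.4722, |3A| = 29, inequality holds.


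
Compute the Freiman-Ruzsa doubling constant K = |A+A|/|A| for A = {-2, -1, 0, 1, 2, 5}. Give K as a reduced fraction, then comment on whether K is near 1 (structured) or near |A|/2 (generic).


|A| = 6.
Compute A + A by enumerating all 36 pairs.
A + A = {-4, -3, -2, -1, 0, 1, 2, 3, 4, 5, 6, 7, 10}, so |A + A| = 13.
K = |A + A| / |A| = 13/6 (already in lowest terms) ≈ 2.1667.
Reference: AP of size 6 gives K = 11/6 ≈ 1.8333; a fully generic set of size 6 gives K ≈ 3.5000.

|A| = 6, |A + A| = 13, K = 13/6.


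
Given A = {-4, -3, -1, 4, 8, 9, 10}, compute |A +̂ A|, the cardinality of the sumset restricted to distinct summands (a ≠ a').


Restricted sumset: A +̂ A = {a + a' : a ∈ A, a' ∈ A, a ≠ a'}.
Equivalently, take A + A and drop any sum 2a that is achievable ONLY as a + a for a ∈ A (i.e. sums representable only with equal summands).
Enumerate pairs (a, a') with a < a' (symmetric, so each unordered pair gives one sum; this covers all a ≠ a'):
  -4 + -3 = -7
  -4 + -1 = -5
  -4 + 4 = 0
  -4 + 8 = 4
  -4 + 9 = 5
  -4 + 10 = 6
  -3 + -1 = -4
  -3 + 4 = 1
  -3 + 8 = 5
  -3 + 9 = 6
  -3 + 10 = 7
  -1 + 4 = 3
  -1 + 8 = 7
  -1 + 9 = 8
  -1 + 10 = 9
  4 + 8 = 12
  4 + 9 = 13
  4 + 10 = 14
  8 + 9 = 17
  8 + 10 = 18
  9 + 10 = 19
Collected distinct sums: {-7, -5, -4, 0, 1, 3, 4, 5, 6, 7, 8, 9, 12, 13, 14, 17, 18, 19}
|A +̂ A| = 18
(Reference bound: |A +̂ A| ≥ 2|A| - 3 for |A| ≥ 2, with |A| = 7 giving ≥ 11.)

|A +̂ A| = 18
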